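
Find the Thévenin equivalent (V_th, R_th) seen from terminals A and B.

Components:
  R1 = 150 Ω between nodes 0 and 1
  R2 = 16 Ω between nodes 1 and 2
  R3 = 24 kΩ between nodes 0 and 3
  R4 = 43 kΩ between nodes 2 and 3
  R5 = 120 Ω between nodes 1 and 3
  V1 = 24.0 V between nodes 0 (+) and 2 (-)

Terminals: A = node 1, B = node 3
Step 1 — V_th is the open-circuit voltage V_A - V_B (nothing connected across the terminals).
Nodal analysis, taking node 2 as the 0 V reference.
Source V1 fixes V_0 = 24 V.
KCL at each unknown node (sum of currents leaving = 0; resistances in Ω):
  Node 1: (V_1 - 24)/150 + (V_1 - 0)/16 + (V_1 - V_3)/120 = 0
  Node 3: (V_3 - 24)/24000 + (V_3 - 0)/43000 + (V_3 - V_1)/120 = 0
Collecting terms (coefficients in siemens):
  0.0775·V_1 - 0.008333·V_3 = 0.16
  0.008398·V_3 - 0.008333·V_1 = 0.001
Determinant D = (0.0775)(0.008398) - (-0.008333)(-0.008333) = 0.0005814
V_1 = [(0.16)(0.008398) - (-0.008333)(0.001)]/D = 2.325 V
V_3 = [(0.0775)(0.001) - (0.16)(-0.008333)]/D = 2.427 V
V_th = V_1 - V_3 = 2.325 - 2.427 = -0.1011 V
Step 2 — R_th: zero the source — replace V1 by a short circuit (node 2 merges into node 0) — and find the resistance seen between A (node 1) and B (node 3).
Reduce the network between node 1 (A) and node 3 (B) by series/parallel combination:
  Rp1 = R1 ‖ R2 (parallel, both between nodes 0 and 1) = 1/(1/150 + 1/16) = 14.46 Ω
  Rp2 = R3 ‖ R4 (parallel, both between nodes 0 and 3) = 1/(1/24000 + 1/43000) = 15400 Ω
  Rs1 = Rp1 + Rp2 (series, joined only at node 0) = 14.46 + 15400 = 15420 Ω
  Rp3 = R5 ‖ Rs1 (parallel, both between nodes 1 and 3) = 1/(1/120 + 1/15420) = 119.1 Ω
R_th = 119.1 Ω

Final answer: V_th = -0.1011 V, R_th = 119.1 Ω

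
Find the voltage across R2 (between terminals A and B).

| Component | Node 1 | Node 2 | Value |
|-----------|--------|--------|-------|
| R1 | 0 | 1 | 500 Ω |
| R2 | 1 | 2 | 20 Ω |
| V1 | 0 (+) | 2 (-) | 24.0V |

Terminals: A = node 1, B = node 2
R1 and R2 are in series across V1 (node 0 → node 1 → node 2), and the output A–B is taken across R2, so this is a voltage divider.
Series current: I = V1/(R1 + R2) = 24/(500 + 20) = 24/520 = 0.04615 A
V_R2 = I × R2 = V1 × R2/(R1 + R2) = 24 × 20/520 = 0.9231 V

Final answer: 0.9231 V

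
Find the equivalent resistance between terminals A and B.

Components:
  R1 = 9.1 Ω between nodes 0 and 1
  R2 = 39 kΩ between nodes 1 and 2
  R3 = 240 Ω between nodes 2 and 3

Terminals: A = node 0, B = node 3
Reduce the network between node 0 (A) and node 3 (B) by series/parallel combination:
  Rs1 = R1 + R2 (series, joined only at node 1) = 9.1 + 39000 = 39010 Ω
  Rs2 = R3 + Rs1 (series, joined only at node 2) = 240 + 39010 = 39250 Ω
R_eq = 39.25 kΩ

Final answer: 39.25 kΩ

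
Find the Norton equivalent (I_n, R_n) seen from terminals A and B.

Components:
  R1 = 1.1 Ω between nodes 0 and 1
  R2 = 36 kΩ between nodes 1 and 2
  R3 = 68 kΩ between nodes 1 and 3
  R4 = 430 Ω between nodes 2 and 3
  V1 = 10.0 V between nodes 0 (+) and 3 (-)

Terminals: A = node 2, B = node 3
Find the Thévenin equivalent first; then I_n = V_th/R_th and R_n = R_th.
Step 1 — V_th is the open-circuit voltage V_A - V_B (nothing connected across the terminals).
Nodal analysis, taking node 3 as the 0 V reference.
Source V1 fixes V_0 = 10 V.
KCL at each unknown node (sum of currents leaving = 0; resistances in Ω):
  Node 1: (V_1 - 10)/1.1 + (V_1 - V_2)/36000 + (V_1 - 0)/68000 = 0
  Node 2: (V_2 - V_1)/36000 + (V_2 - 0)/430 = 0
Collecting terms (coefficients in siemens):
  0.9091·V_1 - 0.00002778·V_2 = 9.091
  0.002353·V_2 - 0.00002778·V_1 = 0
Determinant D = (0.9091)(0.002353) - (-0.00002778)(-0.00002778) = 0.00214
V_1 = [(9.091)(0.002353) - (-0.00002778)(0)]/D = 10 V
V_2 = [(0.9091)(0) - (9.091)(-0.00002778)]/D = 0.118 V
V_th = V_2 - V_3 = 0.118 - 0 = 0.118 V
Step 2 — R_th: zero the source — replace V1 by a short circuit (node 3 merges into node 0) — and find the resistance seen between A (node 2) and B (node 0).
Reduce the network between node 2 (A) and node 0 (B) by series/parallel combination:
  Rp1 = R1 ‖ R3 (parallel, both between nodes 0 and 1) = 1/(1/1.1 + 1/68000) = 1.1 Ω
  Rs1 = R2 + Rp1 (series, joined only at node 1) = 36000 + 1.1 = 36000 Ω
  Rp2 = R4 ‖ Rs1 (parallel, both between nodes 0 and 2) = 1/(1/430 + 1/36000) = 424.9 Ω
R_th = 424.9 Ω
I_n = V_th/R_th = 0.118/424.9 = 0.0002778 A, and R_n = R_th = 424.9 Ω

Final answer: I_n = 0.0002778 A, R_n = 424.9 Ω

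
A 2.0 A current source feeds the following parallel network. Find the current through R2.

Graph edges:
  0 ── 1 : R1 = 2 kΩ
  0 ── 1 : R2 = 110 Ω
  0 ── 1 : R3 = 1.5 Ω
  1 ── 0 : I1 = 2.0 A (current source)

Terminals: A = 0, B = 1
All resistors sit directly between nodes 0 and 1, so they are in parallel and share one voltage V; the full source current 2 A splits among them.
1/R_par = 1/2000 + 1/110 + 1/1.5 = 0.6763 S  =>  R_par = 1.479 Ω
V = I × R_par = 2 × 1.479 = 2.957 V
I_R2 = V/R2 = 2.957/110 = 0.02689 A

Final answer: 0.02689 A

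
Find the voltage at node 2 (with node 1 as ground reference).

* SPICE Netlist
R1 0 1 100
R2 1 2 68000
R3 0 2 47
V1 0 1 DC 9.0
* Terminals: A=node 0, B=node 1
Nodal analysis, taking node 1 as the 0 V reference.
Source V1 fixes V_0 = 9 V.
KCL at each unknown node (sum of currents leaving = 0; resistances in Ω):
  Node 2: (V_2 - 0)/68000 + (V_2 - 9)/47 = 0
Collecting terms: 0.02129 × V_2 = 0.1915  =>  V_2 = 8.994 V
The requested potential is V_2 = 8.994 V.

Final answer: V_2 = 8.994 V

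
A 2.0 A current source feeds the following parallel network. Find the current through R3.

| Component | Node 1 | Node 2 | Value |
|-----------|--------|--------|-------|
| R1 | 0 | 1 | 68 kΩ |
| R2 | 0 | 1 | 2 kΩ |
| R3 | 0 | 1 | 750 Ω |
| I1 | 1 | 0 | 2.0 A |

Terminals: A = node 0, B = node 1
All resistors sit directly between nodes 0 and 1, so they are in parallel and share one voltage V; the full source current 2 A splits among them.
1/R_par = 1/68000 + 1/2000 + 1/750 = 0.001848 S  =>  R_par = 541.1 Ω
V = I × R_par = 2 × 541.1 = 1082 V
I_R3 = V/R3 = 1082/750 = 1.443 A

Final answer: 1.443 A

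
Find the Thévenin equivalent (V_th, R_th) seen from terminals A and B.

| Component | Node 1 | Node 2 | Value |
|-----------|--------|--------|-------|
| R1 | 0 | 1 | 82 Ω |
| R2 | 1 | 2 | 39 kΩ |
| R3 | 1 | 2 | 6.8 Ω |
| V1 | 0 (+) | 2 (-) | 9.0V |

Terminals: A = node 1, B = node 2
Step 1 — V_th is the open-circuit voltage V_A - V_B (nothing connected across the terminals).
Nodal analysis, taking node 2 as the 0 V reference.
Source V1 fixes V_0 = 9 V.
KCL at each unknown node (sum of currents leaving = 0; resistances in Ω):
  Node 1: (V_1 - 9)/82 + (V_1 - 0)/39000 + (V_1 - 0)/6.8 = 0
Collecting terms: 0.1593 × V_1 = 0.1098  =>  V_1 = 0.6891 V
V_th = V_1 - V_2 = 0.6891 - 0 = 0.6891 V
Step 2 — R_th: zero the source — replace V1 by a short circuit (node 2 merges into node 0) — and find the resistance seen between A (node 1) and B (node 0).
Reduce the network between node 1 (A) and node 0 (B) by series/parallel combination:
  Rp1 = R1 ‖ R2 ‖ R3 (parallel, all between nodes 0 and 1) = 1/(1/82 + 1/39000 + 1/6.8) = 6.278 Ω
R_th = 6.278 Ω

Final answer: V_th = 0.6891 V, R_th = 6.278 Ω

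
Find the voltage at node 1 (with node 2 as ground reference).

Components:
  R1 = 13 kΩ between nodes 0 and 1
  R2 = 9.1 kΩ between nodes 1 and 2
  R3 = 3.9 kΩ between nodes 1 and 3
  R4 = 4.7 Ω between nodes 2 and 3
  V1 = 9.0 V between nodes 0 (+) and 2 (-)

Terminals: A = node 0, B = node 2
Nodal analysis, taking node 2 as the 0 V reference.
Source V1 fixes V_0 = 9 V.
KCL at each unknown node (sum of currents leaving = 0; resistances in Ω):
  Node 1: (V_1 - 9)/13000 + (V_1 - 0)/9100 + (V_1 - V_3)/3900 = 0
  Node 3: (V_3 - V_1)/3900 + (V_3 - 0)/4.7 = 0
Collecting terms (coefficients in siemens):
  0.0004432·V_1 - 0.0002564·V_3 = 0.0006923
  0.213·V_3 - 0.0002564·V_1 = 0
Determinant D = (0.0004432)(0.213) - (-0.0002564)(-0.0002564) = 0.00009435
V_1 = [(0.0006923)(0.213) - (-0.0002564)(0)]/D = 1.563 V
V_3 = [(0.0004432)(0) - (0.0006923)(-0.0002564)]/D = 0.001881 V
The requested potential is V_1 = 1.563 V.

Final answer: V_1 = 1.563 V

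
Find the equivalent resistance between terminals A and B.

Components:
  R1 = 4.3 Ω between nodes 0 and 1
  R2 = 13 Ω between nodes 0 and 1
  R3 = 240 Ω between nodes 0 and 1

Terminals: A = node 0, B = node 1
Reduce the network between node 0 (A) and node 1 (B) by series/parallel combination:
  Rp1 = R1 ‖ R2 ‖ R3 (parallel, all between nodes 0 and 1) = 1/(1/4.3 + 1/13 + 1/240) = 3.188 Ω
R_eq = 3.188 Ω

Final answer: 3.188 Ω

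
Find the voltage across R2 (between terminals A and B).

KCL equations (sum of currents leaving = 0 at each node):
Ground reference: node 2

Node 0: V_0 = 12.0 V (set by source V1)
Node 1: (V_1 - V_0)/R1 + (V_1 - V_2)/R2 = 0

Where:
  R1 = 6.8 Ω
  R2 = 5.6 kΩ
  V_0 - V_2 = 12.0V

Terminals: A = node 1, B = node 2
R1 and R2 are in series across V1 (node 0 → node 1 → node 2), and the output A–B is taken across R2, so this is a voltage divider.
Series current: I = V1/(R1 + R2) = 12/(6.8 + 5600) = 12/5607 = 0.00214 A
V_R2 = I × R2 = V1 × R2/(R1 + R2) = 12 × 5600/5607 = 11.99 V

Final answer: 11.99 V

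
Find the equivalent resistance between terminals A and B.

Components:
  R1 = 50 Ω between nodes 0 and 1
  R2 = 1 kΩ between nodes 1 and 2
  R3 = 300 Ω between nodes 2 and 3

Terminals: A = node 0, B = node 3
Reduce the network between node 0 (A) and node 3 (B) by series/parallel combination:
  Rs1 = R1 + R2 (series, joined only at node 1) = 50 + 1000 = 1050 Ω
  Rs2 = R3 + Rs1 (series, joined only at node 2) = 300 + 1050 = 1350 Ω
R_eq = 1.35 kΩ

Final answer: 1.35 kΩ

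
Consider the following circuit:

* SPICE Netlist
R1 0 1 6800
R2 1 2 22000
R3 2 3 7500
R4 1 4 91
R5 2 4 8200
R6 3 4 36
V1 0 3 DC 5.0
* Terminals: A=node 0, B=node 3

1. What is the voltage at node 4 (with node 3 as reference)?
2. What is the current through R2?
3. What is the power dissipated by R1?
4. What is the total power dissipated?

Nodal analysis, taking node 3 as the 0 V reference.
Source V1 fixes V_0 = 5 V.
KCL at each unknown node (sum of currents leaving = 0; resistances in Ω):
  Node 1: (V_1 - 5)/6800 + (V_1 - V_2)/22000 + (V_1 - V_4)/91 = 0
  Node 2: (V_2 - V_1)/22000 + (V_2 - 0)/7500 + (V_2 - V_4)/8200 = 0
  Node 4: (V_4 - V_1)/91 + (V_4 - V_2)/8200 + (V_4 - 0)/36 = 0
Collecting terms (coefficients in siemens):
  0.01118·V_1 - 0.00004545·V_2 - 0.01099·V_4 = 0.0007353
  0.0003007·V_2 - 0.00004545·V_1 - 0.000122·V_4 = 0
  0.03889·V_4 - 0.01099·V_1 - 0.000122·V_2 = 0
Solving these 3 simultaneous equations (Gaussian elimination) gives:
  V_1 = 0.09128 V, V_2 = 0.02429 V, V_4 = 0.02587 V
Part 1:
  Read off the nodal solution: V_4 = 0.02587 V
Part 2:
  I_R2 = (V_1 - V_2)/R2 = (0.09128 - 0.02429)/22000 = 0.000003045 A
  Magnitude: I_R2 = 0.000003045 A
Part 3:
  I_R1 = (V_0 - V_1)/R1 = (5 - 0.09128)/6800 = 0.0007219 A
  P_R1 = I_R1² × R1 = (0.0007219)² × 6800 = 0.003543 W
Part 4:
  Power in each resistor, P = (ΔV)²/R:
    P_R1 = (5 - 0.09128)²/6800 = 0.003543 W
    P_R2 = (0.09128 - 0.02429)²/22000 = 0.000000204 W
    P_R3 = (0.02429 - 0)²/7500 = 0.00000007865 W
    P_R4 = (0.09128 - 0.02587)²/91 = 0.00004702 W
    P_R5 = (0.02429 - 0.02587)²/8200 = 0.0000000003056 W
    P_R6 = (0 - 0.02587)²/36 = 0.00001859 W
  P_total = P_R1 + P_R2 + P_R3 + P_R4 + P_R5 + P_R6 = 0.003609 W

Final answers:
1. V_4 = 0.02587 V
2. I_R2 = 3.045e-06 A
3. P_R1 = 0.003543 W
4. P_total = 0.003609 W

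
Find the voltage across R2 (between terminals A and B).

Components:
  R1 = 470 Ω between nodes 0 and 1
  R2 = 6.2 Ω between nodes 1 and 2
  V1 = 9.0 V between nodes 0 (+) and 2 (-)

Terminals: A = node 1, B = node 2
R1 and R2 are in series across V1 (node 0 → node 1 → node 2), and the output A–B is taken across R2, so this is a voltage divider.
Series current: I = V1/(R1 + R2) = 9/(470 + 6.2) = 9/476.2 = 0.0189 A
V_R2 = I × R2 = V1 × R2/(R1 + R2) = 9 × 6.2/476.2 = 0.1172 V

Final answer: 0.1172 V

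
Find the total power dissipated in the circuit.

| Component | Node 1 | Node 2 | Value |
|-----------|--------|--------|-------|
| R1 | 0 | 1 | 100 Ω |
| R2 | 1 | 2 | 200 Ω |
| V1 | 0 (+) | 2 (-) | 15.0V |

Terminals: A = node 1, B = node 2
Nodal analysis, taking node 2 as the 0 V reference.
Source V1 fixes V_0 = 15 V.
KCL at each unknown node (sum of currents leaving = 0; resistances in Ω):
  Node 1: (V_1 - 15)/100 + (V_1 - 0)/200 = 0
Collecting terms: 0.015 × V_1 = 0.15  =>  V_1 = 10 V
Power in each resistor, P = (ΔV)²/R:
  P_R1 = (15 - 10)²/100 = 0.25 W
  P_R2 = (10 - 0)²/200 = 0.5 W
P_total = P_R1 + P_R2 = 0.75 W

Final answer: 0.75 W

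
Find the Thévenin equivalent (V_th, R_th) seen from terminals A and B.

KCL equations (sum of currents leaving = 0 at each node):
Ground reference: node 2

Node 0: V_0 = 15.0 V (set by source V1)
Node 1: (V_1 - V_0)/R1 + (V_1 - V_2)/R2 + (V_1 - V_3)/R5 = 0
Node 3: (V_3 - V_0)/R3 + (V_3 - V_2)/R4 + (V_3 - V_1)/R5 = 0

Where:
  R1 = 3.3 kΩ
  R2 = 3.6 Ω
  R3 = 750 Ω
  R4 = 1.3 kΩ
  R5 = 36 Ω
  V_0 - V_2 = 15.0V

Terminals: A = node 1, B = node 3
Step 1 — V_th is the open-circuit voltage V_A - V_B (nothing connected across the terminals).
Nodal analysis, taking node 2 as the 0 V reference.
Source V1 fixes V_0 = 15 V.
KCL at each unknown node (sum of currents leaving = 0; resistances in Ω):
  Node 1: (V_1 - 15)/3300 + (V_1 - 0)/3.6 + (V_1 - V_3)/36 = 0
  Node 3: (V_3 - 15)/750 + (V_3 - 0)/1300 + (V_3 - V_1)/36 = 0
Collecting terms (coefficients in siemens):
  0.3059·V_1 - 0.02778·V_3 = 0.004545
  0.02988·V_3 - 0.02778·V_1 = 0.02
Determinant D = (0.3059)(0.02988) - (-0.02778)(-0.02778) = 0.008368
V_1 = [(0.004545)(0.02988) - (-0.02778)(0.02)]/D = 0.08263 V
V_3 = [(0.3059)(0.02) - (0.004545)(-0.02778)]/D = 0.7461 V
V_th = V_1 - V_3 = 0.08263 - 0.7461 = -0.6635 V
Step 2 — R_th: zero the source — replace V1 by a short circuit (node 2 merges into node 0) — and find the resistance seen between A (node 1) and B (node 3).
Reduce the network between node 1 (A) and node 3 (B) by series/parallel combination:
  Rp1 = R1 ‖ R2 (parallel, both between nodes 0 and 1) = 1/(1/3300 + 1/3.6) = 3.596 Ω
  Rp2 = R3 ‖ R4 (parallel, both between nodes 0 and 3) = 1/(1/750 + 1/1300) = 475.6 Ω
  Rs1 = Rp1 + Rp2 (series, joined only at node 0) = 3.596 + 475.6 = 479.2 Ω
  Rp3 = R5 ‖ Rs1 (parallel, both between nodes 1 and 3) = 1/(1/36 + 1/479.2) = 33.48 Ω
R_th = 33.48 Ω

Final answer: V_th = -0.6635 V, R_th = 33.48 Ω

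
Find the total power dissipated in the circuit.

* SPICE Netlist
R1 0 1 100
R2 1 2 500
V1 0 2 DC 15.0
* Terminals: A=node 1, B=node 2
Nodal analysis, taking node 2 as the 0 V reference.
Source V1 fixes V_0 = 15 V.
KCL at each unknown node (sum of currents leaving = 0; resistances in Ω):
  Node 1: (V_1 - 15)/100 + (V_1 - 0)/500 = 0
Collecting terms: 0.012 × V_1 = 0.15  =>  V_1 = 12.5 V
Power in each resistor, P = (ΔV)²/R:
  P_R1 = (15 - 12.5)²/100 = 0.0625 W
  P_R2 = (12.5 - 0)²/500 = 0.3125 W
P_total = P_R1 + P_R2 = 0.375 W

Final answer: 0.375 W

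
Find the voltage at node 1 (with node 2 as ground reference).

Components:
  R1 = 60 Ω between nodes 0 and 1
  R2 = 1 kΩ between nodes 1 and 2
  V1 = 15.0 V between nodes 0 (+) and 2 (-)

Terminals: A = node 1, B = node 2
Nodal analysis, taking node 2 as the 0 V reference.
Source V1 fixes V_0 = 15 V.
KCL at each unknown node (sum of currents leaving = 0; resistances in Ω):
  Node 1: (V_1 - 15)/60 + (V_1 - 0)/1000 = 0
Collecting terms: 0.01767 × V_1 = 0.25  =>  V_1 = 14.15 V
The requested potential is V_1 = 14.15 V.

Final answer: V_1 = 14.15 V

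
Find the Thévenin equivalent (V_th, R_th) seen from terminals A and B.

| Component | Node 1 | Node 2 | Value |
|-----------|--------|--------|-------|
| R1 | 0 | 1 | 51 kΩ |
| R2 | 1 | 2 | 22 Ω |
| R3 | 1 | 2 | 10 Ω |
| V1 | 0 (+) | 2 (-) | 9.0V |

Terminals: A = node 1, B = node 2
Step 1 — V_th is the open-circuit voltage V_A - V_B (nothing connected across the terminals).
Nodal analysis, taking node 2 as the 0 V reference.
Source V1 fixes V_0 = 9 V.
KCL at each unknown node (sum of currents leaving = 0; resistances in Ω):
  Node 1: (V_1 - 9)/51000 + (V_1 - 0)/22 + (V_1 - 0)/10 = 0
Collecting terms: 0.1455 × V_1 = 0.0001765  =>  V_1 = 0.001213 V
V_th = V_1 - V_2 = 0.001213 - 0 = 0.001213 V
Step 2 — R_th: zero the source — replace V1 by a short circuit (node 2 merges into node 0) — and find the resistance seen between A (node 1) and B (node 0).
Reduce the network between node 1 (A) and node 0 (B) by series/parallel combination:
  Rp1 = R1 ‖ R2 ‖ R3 (parallel, all between nodes 0 and 1) = 1/(1/51000 + 1/22 + 1/10) = 6.874 Ω
R_th = 6.874 Ω

Final answer: V_th = 0.001213 V, R_th = 6.874 Ω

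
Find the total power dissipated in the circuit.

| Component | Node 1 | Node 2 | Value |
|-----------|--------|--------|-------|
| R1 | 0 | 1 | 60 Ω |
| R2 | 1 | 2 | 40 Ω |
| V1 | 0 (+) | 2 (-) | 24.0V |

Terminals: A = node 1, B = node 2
Nodal analysis, taking node 2 as the 0 V reference.
Source V1 fixes V_0 = 24 V.
KCL at each unknown node (sum of currents leaving = 0; resistances in Ω):
  Node 1: (V_1 - 24)/60 + (V_1 - 0)/40 = 0
Collecting terms: 0.04167 × V_1 = 0.4  =>  V_1 = 9.6 V
Power in each resistor, P = (ΔV)²/R:
  P_R1 = (24 - 9.6)²/60 = 3.456 W
  P_R2 = (9.6 - 0)²/40 = 2.304 W
P_total = P_R1 + P_R2 = 5.76 W

Final answer: 5.76 W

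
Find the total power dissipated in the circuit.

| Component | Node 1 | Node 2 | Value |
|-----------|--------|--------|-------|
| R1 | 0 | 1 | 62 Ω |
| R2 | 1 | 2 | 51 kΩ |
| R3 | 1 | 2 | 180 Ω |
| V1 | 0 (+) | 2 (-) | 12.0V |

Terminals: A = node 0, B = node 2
Nodal analysis, taking node 2 as the 0 V reference.
Source V1 fixes V_0 = 12 V.
KCL at each unknown node (sum of currents leaving = 0; resistances in Ω):
  Node 1: (V_1 - 12)/62 + (V_1 - 0)/51000 + (V_1 - 0)/180 = 0
Collecting terms: 0.0217 × V_1 = 0.1935  =>  V_1 = 8.918 V
Power in each resistor, P = (ΔV)²/R:
  P_R1 = (12 - 8.918)²/62 = 0.1532 W
  P_R2 = (8.918 - 0)²/51000 = 0.001559 W
  P_R3 = (8.918 - 0)²/180 = 0.4418 W
P_total = P_R1 + P_R2 + P_R3 = 0.5966 W

Final answer: 0.5966 W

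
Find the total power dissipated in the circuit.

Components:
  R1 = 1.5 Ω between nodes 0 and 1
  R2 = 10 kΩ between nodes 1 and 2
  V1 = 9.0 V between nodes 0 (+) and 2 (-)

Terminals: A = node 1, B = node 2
Nodal analysis, taking node 2 as the 0 V reference.
Source V1 fixes V_0 = 9 V.
KCL at each unknown node (sum of currents leaving = 0; resistances in Ω):
  Node 1: (V_1 - 9)/1.5 + (V_1 - 0)/10000 = 0
Collecting terms: 0.6668 × V_1 = 6  =>  V_1 = 8.999 V
Power in each resistor, P = (ΔV)²/R:
  P_R1 = (9 - 8.999)²/1.5 = 0.000001215 W
  P_R2 = (8.999 - 0)²/10000 = 0.008098 W
P_total = P_R1 + P_R2 = 0.008099 W

Final answer: 0.008099 W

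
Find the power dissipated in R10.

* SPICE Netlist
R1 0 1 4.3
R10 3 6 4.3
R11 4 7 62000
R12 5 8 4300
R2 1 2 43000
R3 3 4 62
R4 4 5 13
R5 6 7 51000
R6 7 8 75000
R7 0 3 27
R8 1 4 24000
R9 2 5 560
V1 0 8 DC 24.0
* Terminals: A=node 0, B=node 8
Nodal analysis, taking node 8 as the 0 V reference.
Source V1 fixes V_0 = 24 V.
KCL at each unknown node (sum of currents leaving = 0; resistances in Ω):
  Node 1: (V_1 - 24)/4.3 + (V_1 - V_2)/43000 + (V_1 - V_4)/24000 = 0
  Node 2: (V_2 - V_1)/43000 + (V_2 - V_5)/560 = 0
  Node 3: (V_3 - V_4)/62 + (V_3 - 24)/27 + (V_3 - V_6)/4.3 = 0
  Node 4: (V_4 - V_3)/62 + (V_4 - V_5)/13 + (V_4 - V_1)/24000 + (V_4 - V_7)/62000 = 0
  Node 5: (V_5 - V_4)/13 + (V_5 - V_2)/560 + (V_5 - 0)/4300 = 0
  Node 6: (V_6 - V_7)/51000 + (V_6 - V_3)/4.3 = 0
  Node 7: (V_7 - V_6)/51000 + (V_7 - 0)/75000 + (V_7 - V_4)/62000 = 0
Collecting terms (coefficients in siemens):
  0.2326·V_1 - 0.00002326·V_2 - 0.00004167·V_4 = 5.581
  0.001809·V_2 - 0.00002326·V_1 - 0.001786·V_5 = 0
  0.2857·V_3 - 0.01613·V_4 - 0.2326·V_6 = 0.8889
  0.09311·V_4 - 0.00004167·V_1 - 0.01613·V_3 - 0.07692·V_5 - 0.00001613·V_7 = 0
  0.07894·V_5 - 0.001786·V_2 - 0.07692·V_4 = 0
  0.2326·V_6 - 0.2326·V_3 - 0.00001961·V_7 = 0
  0.00004907·V_7 - 0.00001613·V_4 - 0.00001961·V_6 = 0
Solving these 7 simultaneous equations (Gaussian elimination) gives:
  V_1 = 24 V, V_2 = 23.44 V, V_3 = 23.85 V, V_4 = 23.51 V
  V_5 = 23.43 V, V_6 = 23.85 V, V_7 = 17.26 V
I_R10 = (V_3 - V_6)/R10 = (23.85 - 23.85)/4.3 = 0.0001293 A
P_R10 = I_R10² × R10 = (0.0001293)² × 4.3 = 0.00000007184 W

Final answer: 7.184e-08 W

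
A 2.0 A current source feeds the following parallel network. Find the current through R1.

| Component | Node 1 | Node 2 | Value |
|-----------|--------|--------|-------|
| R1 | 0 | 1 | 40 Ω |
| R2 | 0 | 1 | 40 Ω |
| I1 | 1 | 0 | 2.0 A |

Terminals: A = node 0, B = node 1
All resistors sit directly between nodes 0 and 1, so they are in parallel and share one voltage V; the full source current 2 A splits among them.
1/R_par = 1/40 + 1/40 = 0.05 S  =>  R_par = 20 Ω
V = I × R_par = 2 × 20 = 40 V
I_R1 = V/R1 = 40/40 = 1 A

Final answer: 1 A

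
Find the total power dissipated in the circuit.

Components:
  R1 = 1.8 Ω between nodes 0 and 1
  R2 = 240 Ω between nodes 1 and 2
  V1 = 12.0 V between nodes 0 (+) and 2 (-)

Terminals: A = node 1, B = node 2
Nodal analysis, taking node 2 as the 0 V reference.
Source V1 fixes V_0 = 12 V.
KCL at each unknown node (sum of currents leaving = 0; resistances in Ω):
  Node 1: (V_1 - 12)/1.8 + (V_1 - 0)/240 = 0
Collecting terms: 0.5597 × V_1 = 6.667  =>  V_1 = 11.91 V
Power in each resistor, P = (ΔV)²/R:
  P_R1 = (12 - 11.91)²/1.8 = 0.004433 W
  P_R2 = (11.91 - 0)²/240 = 0.5911 W
P_total = P_R1 + P_R2 = 0.5955 W

Final answer: 0.5955 W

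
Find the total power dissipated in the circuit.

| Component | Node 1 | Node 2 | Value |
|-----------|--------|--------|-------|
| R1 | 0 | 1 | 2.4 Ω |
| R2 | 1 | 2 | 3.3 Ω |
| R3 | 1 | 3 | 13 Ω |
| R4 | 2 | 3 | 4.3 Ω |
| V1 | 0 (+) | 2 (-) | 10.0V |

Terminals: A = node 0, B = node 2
Nodal analysis, taking node 2 as the 0 V reference.
Source V1 fixes V_0 = 10 V.
KCL at each unknown node (sum of currents leaving = 0; resistances in Ω):
  Node 1: (V_1 - 10)/2.4 + (V_1 - 0)/3.3 + (V_1 - V_3)/13 = 0
  Node 3: (V_3 - V_1)/13 + (V_3 - 0)/4.3 = 0
Collecting terms (coefficients in siemens):
  0.7966·V_1 - 0.07692·V_3 = 4.167
  0.3095·V_3 - 0.07692·V_1 = 0
Determinant D = (0.7966)(0.3095) - (-0.07692)(-0.07692) = 0.2406
V_1 = [(4.167)(0.3095) - (-0.07692)(0)]/D = 5.359 V
V_3 = [(0.7966)(0) - (4.167)(-0.07692)]/D = 1.332 V
Power in each resistor, P = (ΔV)²/R:
  P_R1 = (10 - 5.359)²/2.4 = 8.974 W
  P_R2 = (5.359 - 0)²/3.3 = 8.703 W
  P_R3 = (5.359 - 1.332)²/13 = 1.247 W
  P_R4 = (0 - 1.332)²/4.3 = 0.4126 W
P_total = P_R1 + P_R2 + P_R3 + P_R4 = 19.34 W

Final answer: 19.34 W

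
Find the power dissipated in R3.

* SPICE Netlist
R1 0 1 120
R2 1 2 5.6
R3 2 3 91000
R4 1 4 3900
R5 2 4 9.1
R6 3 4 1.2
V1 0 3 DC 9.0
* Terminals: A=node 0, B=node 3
Nodal analysis, taking node 3 as the 0 V reference.
Source V1 fixes V_0 = 9 V.
KCL at each unknown node (sum of currents leaving = 0; resistances in Ω):
  Node 1: (V_1 - 9)/120 + (V_1 - V_2)/5.6 + (V_1 - V_4)/3900 = 0
  Node 2: (V_2 - V_1)/5.6 + (V_2 - 0)/91000 + (V_2 - V_4)/9.1 = 0
  Node 4: (V_4 - V_1)/3900 + (V_4 - V_2)/9.1 + (V_4 - 0)/1.2 = 0
Collecting terms (coefficients in siemens):
  0.1872·V_1 - 0.1786·V_2 - 0.0002564·V_4 = 0.075
  0.2885·V_2 - 0.1786·V_1 - 0.1099·V_4 = 0
  0.9435·V_4 - 0.0002564·V_1 - 0.1099·V_2 = 0
Solving these 3 simultaneous equations (Gaussian elimination) gives:
  V_1 = 1.05 V, V_2 = 0.6801 V, V_4 = 0.07949 V
I_R3 = (V_2 - V_3)/R3 = (0.6801 - 0)/91000 = 0.000007473 A
P_R3 = I_R3² × R3 = (0.000007473)² × 91000 = 0.000005082 W

Final answer: 5.082e-06 W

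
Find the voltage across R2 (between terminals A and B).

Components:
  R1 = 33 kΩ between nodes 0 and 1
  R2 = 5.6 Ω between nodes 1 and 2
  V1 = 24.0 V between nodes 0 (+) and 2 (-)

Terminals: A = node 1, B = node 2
R1 and R2 are in series across V1 (node 0 → node 1 → node 2), and the output A–B is taken across R2, so this is a voltage divider.
Series current: I = V1/(R1 + R2) = 24/(33000 + 5.6) = 24/33010 = 0.0007271 A
V_R2 = I × R2 = V1 × R2/(R1 + R2) = 24 × 5.6/33010 = 0.004072 V

Final answer: 0.004072 V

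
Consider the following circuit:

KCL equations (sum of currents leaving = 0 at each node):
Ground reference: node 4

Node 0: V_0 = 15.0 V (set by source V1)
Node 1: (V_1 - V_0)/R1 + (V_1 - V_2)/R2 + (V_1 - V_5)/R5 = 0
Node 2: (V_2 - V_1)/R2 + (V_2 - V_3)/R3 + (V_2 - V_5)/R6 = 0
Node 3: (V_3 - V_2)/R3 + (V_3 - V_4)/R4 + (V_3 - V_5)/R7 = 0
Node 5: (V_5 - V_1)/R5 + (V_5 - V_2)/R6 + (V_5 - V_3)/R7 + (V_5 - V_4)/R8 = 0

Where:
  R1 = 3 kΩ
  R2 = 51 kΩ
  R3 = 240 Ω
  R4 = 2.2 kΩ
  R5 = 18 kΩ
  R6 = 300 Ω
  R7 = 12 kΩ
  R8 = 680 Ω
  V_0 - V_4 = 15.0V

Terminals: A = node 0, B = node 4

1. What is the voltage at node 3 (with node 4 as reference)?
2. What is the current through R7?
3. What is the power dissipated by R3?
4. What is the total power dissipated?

Nodal analysis, taking node 4 as the 0 V reference.
Source V1 fixes V_0 = 15 V.
KCL at each unknown node (sum of currents leaving = 0; resistances in Ω):
  Node 1: (V_1 - 15)/3000 + (V_1 - V_2)/51000 + (V_1 - V_5)/18000 = 0
  Node 2: (V_2 - V_1)/51000 + (V_2 - V_3)/240 + (V_2 - V_5)/300 = 0
  Node 3: (V_3 - V_2)/240 + (V_3 - 0)/2200 + (V_3 - V_5)/12000 = 0
  Node 5: (V_5 - V_1)/18000 + (V_5 - V_2)/300 + (V_5 - V_3)/12000 + (V_5 - 0)/680 = 0
Collecting terms (coefficients in siemens):
  0.0004085·V_1 - 0.00001961·V_2 - 0.00005556·V_5 = 0.005
  0.00752·V_2 - 0.00001961·V_1 - 0.004167·V_3 - 0.003333·V_5 = 0
  0.004705·V_3 - 0.004167·V_2 - 0.00008333·V_5 = 0
  0.004943·V_5 - 0.00005556·V_1 - 0.003333·V_2 - 0.00008333·V_3 = 0
Solving these 4 simultaneous equations (Gaussian elimination) gives:
  V_1 = 12.33 V, V_2 = 0.4824 V, V_3 = 0.4356 V, V_5 = 0.4712 V
Part 1:
  Read off the nodal solution: V_3 = 0.4356 V
Part 2:
  I_R7 = (V_3 - V_5)/R7 = (0.4356 - 0.4712)/12000 = -0.000002969 A
  Magnitude: I_R7 = 0.000002969 A
Part 3:
  I_R3 = (V_2 - V_3)/R3 = (0.4824 - 0.4356)/240 = 0.000195 A
  P_R3 = I_R3² × R3 = (0.000195)² × 240 = 0.000009127 W
Part 4:
  Power in each resistor, P = (ΔV)²/R:
    P_R1 = (15 - 12.33)²/3000 = 0.002381 W
    P_R2 = (12.33 - 0.4824)²/51000 = 0.002751 W
    P_R3 = (0.4824 - 0.4356)²/240 = 0.000009127 W
    P_R4 = (0.4356 - 0)²/2200 = 0.00008623 W
    P_R5 = (12.33 - 0.4712)²/18000 = 0.007809 W
    P_R6 = (0.4824 - 0.4712)²/300 = 0.000000416 W
    P_R7 = (0.4356 - 0.4712)²/12000 = 0.0000001058 W
    P_R8 = (0 - 0.4712)²/680 = 0.0003265 W
  P_total = P_R1 + P_R2 + P_R3 + P_R4 + P_R5 + P_R6 + P_R7 + P_R8 = 0.01336 W

Final answers:
1. V_3 = 0.4356 V
2. I_R7 = 2.969e-06 A
3. P_R3 = 9.127e-06 W
4. P_total = 0.01336 W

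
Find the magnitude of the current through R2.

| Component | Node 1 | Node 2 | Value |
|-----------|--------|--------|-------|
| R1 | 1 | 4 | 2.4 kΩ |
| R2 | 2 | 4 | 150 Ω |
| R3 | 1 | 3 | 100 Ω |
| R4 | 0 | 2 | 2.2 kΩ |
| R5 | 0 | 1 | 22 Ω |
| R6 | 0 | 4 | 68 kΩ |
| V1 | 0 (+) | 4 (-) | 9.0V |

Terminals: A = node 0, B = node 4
Nodal analysis, taking node 4 as the 0 V reference.
Source V1 fixes V_0 = 9 V.
KCL at each unknown node (sum of currents leaving = 0; resistances in Ω):
  Node 1: (V_1 - 0)/2400 + (V_1 - V_3)/100 + (V_1 - 9)/22 = 0
  Node 2: (V_2 - 0)/150 + (V_2 - 9)/2200 = 0
  Node 3: (V_3 - V_1)/100 = 0
Collecting terms (coefficients in siemens):
  0.05587·V_1 - 0.01·V_3 = 0.4091
  0.007121·V_2 = 0.004091
  0.01·V_3 - 0.01·V_1 = 0
Solving these 3 simultaneous equations (Gaussian elimination) gives:
  V_1 = 8.918 V, V_2 = 0.5745 V, V_3 = 8.918 V
I_R2 = (V_2 - V_4)/R2 = (0.5745 - 0)/150 = 0.00383 A
|I_R2| = 0.00383 A

Final answer: |I_R2| = 0.00383 A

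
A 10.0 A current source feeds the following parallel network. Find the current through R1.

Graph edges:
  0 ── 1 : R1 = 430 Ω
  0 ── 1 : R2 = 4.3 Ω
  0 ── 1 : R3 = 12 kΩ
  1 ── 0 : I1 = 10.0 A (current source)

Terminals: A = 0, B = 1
All resistors sit directly between nodes 0 and 1, so they are in parallel and share one voltage V; the full source current 10 A splits among them.
1/R_par = 1/430 + 1/4.3 + 1/12000 = 0.235 S  =>  R_par = 4.256 Ω
V = I × R_par = 10 × 4.256 = 42.56 V
I_R1 = V/R1 = 42.56/430 = 0.09897 A

Final answer: 0.09897 A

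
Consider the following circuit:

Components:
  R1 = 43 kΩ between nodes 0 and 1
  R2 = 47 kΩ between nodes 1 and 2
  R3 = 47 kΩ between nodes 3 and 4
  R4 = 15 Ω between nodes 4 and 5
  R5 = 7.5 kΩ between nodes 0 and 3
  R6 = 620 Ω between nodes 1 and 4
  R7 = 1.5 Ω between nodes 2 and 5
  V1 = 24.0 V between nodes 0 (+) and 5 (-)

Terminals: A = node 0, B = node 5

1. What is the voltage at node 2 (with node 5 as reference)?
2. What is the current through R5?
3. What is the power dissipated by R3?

Nodal analysis, taking node 5 as the 0 V reference.
Source V1 fixes V_0 = 24 V.
KCL at each unknown node (sum of currents leaving = 0; resistances in Ω):
  Node 1: (V_1 - 24)/43000 + (V_1 - V_2)/47000 + (V_1 - V_4)/620 = 0
  Node 2: (V_2 - V_1)/47000 + (V_2 - 0)/1.5 = 0
  Node 3: (V_3 - V_4)/47000 + (V_3 - 24)/7500 = 0
  Node 4: (V_4 - V_3)/47000 + (V_4 - 0)/15 + (V_4 - V_1)/620 = 0
Collecting terms (coefficients in siemens):
  0.001657·V_1 - 0.00002128·V_2 - 0.001613·V_4 = 0.0005581
  0.6667·V_2 - 0.00002128·V_1 = 0
  0.0001546·V_3 - 0.00002128·V_4 = 0.0032
  0.0683·V_4 - 0.001613·V_1 - 0.00002128·V_3 = 0
Solving these 4 simultaneous equations (Gaussian elimination) gives:
  V_1 = 0.3511 V, V_2 = 0.0000112 V, V_3 = 20.7 V, V_4 = 0.01474 V
Part 1:
  Read off the nodal solution: V_2 = 0.0000112 V
Part 2:
  I_R5 = (V_0 - V_3)/R5 = (24 - 20.7)/7500 = 0.0004401 A
  Magnitude: I_R5 = 0.0004401 A
Part 3:
  I_R3 = (V_3 - V_4)/R3 = (20.7 - 0.01474)/47000 = 0.0004401 A
  P_R3 = I_R3² × R3 = (0.0004401)² × 47000 = 0.009103 W

Final answers:
1. V_2 = 1.12e-05 V
2. I_R5 = 0.0004401 A
3. P_R3 = 0.009103 W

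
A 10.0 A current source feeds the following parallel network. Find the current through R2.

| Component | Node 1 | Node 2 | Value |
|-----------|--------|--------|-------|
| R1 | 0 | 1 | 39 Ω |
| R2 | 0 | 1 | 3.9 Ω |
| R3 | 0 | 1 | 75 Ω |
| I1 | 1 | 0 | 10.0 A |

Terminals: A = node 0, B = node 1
All resistors sit directly between nodes 0 and 1, so they are in parallel and share one voltage V; the full source current 10 A splits among them.
1/R_par = 1/39 + 1/3.9 + 1/75 = 0.2954 S  =>  R_par = 3.385 Ω
V = I × R_par = 10 × 3.385 = 33.85 V
I_R2 = V/R2 = 33.85/3.9 = 8.681 A

Final answer: 8.681 A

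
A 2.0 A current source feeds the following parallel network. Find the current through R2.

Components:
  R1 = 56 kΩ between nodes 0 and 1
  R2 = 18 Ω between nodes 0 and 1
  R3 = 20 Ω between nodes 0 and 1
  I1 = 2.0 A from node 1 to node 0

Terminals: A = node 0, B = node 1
All resistors sit directly between nodes 0 and 1, so they are in parallel and share one voltage V; the full source current 2 A splits among them.
1/R_par = 1/56000 + 1/18 + 1/20 = 0.1056 S  =>  R_par = 9.472 Ω
V = I × R_par = 2 × 9.472 = 18.94 V
I_R2 = V/R2 = 18.94/18 = 1.052 A

Final answer: 1.052 A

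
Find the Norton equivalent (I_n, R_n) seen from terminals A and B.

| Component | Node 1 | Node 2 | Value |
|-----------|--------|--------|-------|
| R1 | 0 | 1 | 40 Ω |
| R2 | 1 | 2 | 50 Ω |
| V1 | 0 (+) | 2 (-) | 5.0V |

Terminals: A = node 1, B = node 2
Find the Thévenin equivalent first; then I_n = V_th/R_th and R_n = R_th.
Step 1 — V_th is the open-circuit voltage V_A - V_B (nothing connected across the terminals).
Nodal analysis, taking node 2 as the 0 V reference.
Source V1 fixes V_0 = 5 V.
KCL at each unknown node (sum of currents leaving = 0; resistances in Ω):
  Node 1: (V_1 - 5)/40 + (V_1 - 0)/50 = 0
Collecting terms: 0.045 × V_1 = 0.125  =>  V_1 = 2.778 V
V_th = V_1 - V_2 = 2.778 - 0 = 2.778 V
Step 2 — R_th: zero the source — replace V1 by a short circuit (node 2 merges into node 0) — and find the resistance seen between A (node 1) and B (node 0).
Reduce the network between node 1 (A) and node 0 (B) by series/parallel combination:
  Rp1 = R1 ‖ R2 (parallel, both between nodes 0 and 1) = 1/(1/40 + 1/50) = 22.22 Ω
R_th = 22.22 Ω
I_n = V_th/R_th = 2.778/22.22 = 0.125 A, and R_n = R_th = 22.22 Ω

Final answer: I_n = 0.125 A, R_n = 22.22 Ω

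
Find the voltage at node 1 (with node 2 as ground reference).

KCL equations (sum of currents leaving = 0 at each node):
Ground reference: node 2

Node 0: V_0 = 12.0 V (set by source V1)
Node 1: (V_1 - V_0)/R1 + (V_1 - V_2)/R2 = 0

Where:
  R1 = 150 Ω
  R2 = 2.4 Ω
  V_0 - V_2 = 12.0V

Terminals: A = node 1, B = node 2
Nodal analysis, taking node 2 as the 0 V reference.
Source V1 fixes V_0 = 12 V.
KCL at each unknown node (sum of currents leaving = 0; resistances in Ω):
  Node 1: (V_1 - 12)/150 + (V_1 - 0)/2.4 = 0
Collecting terms: 0.4233 × V_1 = 0.08  =>  V_1 = 0.189 V
The requested potential is V_1 = 0.189 V.

Final answer: V_1 = 0.189 V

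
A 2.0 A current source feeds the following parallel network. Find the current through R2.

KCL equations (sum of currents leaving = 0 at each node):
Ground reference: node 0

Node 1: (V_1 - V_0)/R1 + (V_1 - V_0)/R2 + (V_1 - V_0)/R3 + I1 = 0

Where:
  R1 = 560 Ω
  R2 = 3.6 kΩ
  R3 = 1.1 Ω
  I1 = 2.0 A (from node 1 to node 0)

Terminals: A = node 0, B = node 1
All resistors sit directly between nodes 0 and 1, so they are in parallel and share one voltage V; the full source current 2 A splits among them.
1/R_par = 1/560 + 1/3600 + 1/1.1 = 0.9112 S  =>  R_par = 1.098 Ω
V = I × R_par = 2 × 1.098 = 2.195 V
I_R2 = V/R2 = 2.195/3600 = 0.0006097 A

Final answer: 0.0006097 A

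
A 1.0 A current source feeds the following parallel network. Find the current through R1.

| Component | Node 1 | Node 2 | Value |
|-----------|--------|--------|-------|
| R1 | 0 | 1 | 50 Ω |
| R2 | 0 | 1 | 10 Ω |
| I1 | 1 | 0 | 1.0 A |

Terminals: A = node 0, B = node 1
All resistors sit directly between nodes 0 and 1, so they are in parallel and share one voltage V; the full source current 1 A splits among them.
1/R_par = 1/50 + 1/10 = 0.12 S  =>  R_par = 8.333 Ω
V = I × R_par = 1 × 8.333 = 8.333 V
I_R1 = V/R1 = 8.333/50 = 0.1667 A

Final answer: 0.1667 A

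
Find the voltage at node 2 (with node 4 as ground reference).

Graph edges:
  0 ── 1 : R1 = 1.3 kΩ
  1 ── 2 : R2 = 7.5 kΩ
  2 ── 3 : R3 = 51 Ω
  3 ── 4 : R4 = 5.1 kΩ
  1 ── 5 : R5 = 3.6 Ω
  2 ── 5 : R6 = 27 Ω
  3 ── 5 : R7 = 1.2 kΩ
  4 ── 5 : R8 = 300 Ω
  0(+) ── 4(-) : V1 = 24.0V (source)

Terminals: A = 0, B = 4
Nodal analysis, taking node 4 as the 0 V reference.
Source V1 fixes V_0 = 24 V.
KCL at each unknown node (sum of currents leaving = 0; resistances in Ω):
  Node 1: (V_1 - 24)/1300 + (V_1 - V_2)/7500 + (V_1 - V_5)/3.6 = 0
  Node 2: (V_2 - V_1)/7500 + (V_2 - V_3)/51 + (V_2 - V_5)/27 = 0
  Node 3: (V_3 - V_2)/51 + (V_3 - 0)/5100 + (V_3 - V_5)/1200 = 0
  Node 5: (V_5 - V_1)/3.6 + (V_5 - V_2)/27 + (V_5 - V_3)/1200 + (V_5 - 0)/300 = 0
Collecting terms (coefficients in siemens):
  0.2787·V_1 - 0.0001333·V_2 - 0.2778·V_5 = 0.01846
  0.05678·V_2 - 0.0001333·V_1 - 0.01961·V_3 - 0.03704·V_5 = 0
  0.02064·V_3 - 0.01961·V_2 - 0.0008333·V_5 = 0
  0.319·V_5 - 0.2778·V_1 - 0.03704·V_2 - 0.0008333·V_3 = 0
Solving these 4 simultaneous equations (Gaussian elimination) gives:
  V_1 = 4.342 V, V_2 = 4.267 V, V_3 = 4.227 V, V_5 = 4.288 V
The requested potential is V_2 = 4.267 V.

Final answer: V_2 = 4.267 V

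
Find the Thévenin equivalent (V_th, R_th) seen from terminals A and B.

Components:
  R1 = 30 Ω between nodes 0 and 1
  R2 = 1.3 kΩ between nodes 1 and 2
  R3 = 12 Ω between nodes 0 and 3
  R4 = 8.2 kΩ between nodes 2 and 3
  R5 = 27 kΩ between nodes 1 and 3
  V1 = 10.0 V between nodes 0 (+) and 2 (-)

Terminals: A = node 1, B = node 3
Step 1 — V_th is the open-circuit voltage V_A - V_B (nothing connected across the terminals).
Nodal analysis, taking node 2 as the 0 V reference.
Source V1 fixes V_0 = 10 V.
KCL at each unknown node (sum of currents leaving = 0; resistances in Ω):
  Node 1: (V_1 - 10)/30 + (V_1 - 0)/1300 + (V_1 - V_3)/27000 = 0
  Node 3: (V_3 - 10)/12 + (V_3 - 0)/8200 + (V_3 - V_1)/27000 = 0
Collecting terms (coefficients in siemens):
  0.03414·V_1 - 0.00003704·V_3 = 0.3333
  0.08349·V_3 - 0.00003704·V_1 = 0.8333
Determinant D = (0.03414)(0.08349) - (-0.00003704)(-0.00003704) = 0.00285
V_1 = [(0.3333)(0.08349) - (-0.00003704)(0.8333)]/D = 9.775 V
V_3 = [(0.03414)(0.8333) - (0.3333)(-0.00003704)]/D = 9.985 V
V_th = V_1 - V_3 = 9.775 - 9.985 = -0.2106 V
Step 2 — R_th: zero the source — replace V1 by a short circuit (node 2 merges into node 0) — and find the resistance seen between A (node 1) and B (node 3).
Reduce the network between node 1 (A) and node 3 (B) by series/parallel combination:
  Rp1 = R1 ‖ R2 (parallel, both between nodes 0 and 1) = 1/(1/30 + 1/1300) = 29.32 Ω
  Rp2 = R3 ‖ R4 (parallel, both between nodes 0 and 3) = 1/(1/12 + 1/8200) = 11.98 Ω
  Rs1 = Rp1 + Rp2 (series, joined only at node 0) = 29.32 + 11.98 = 41.31 Ω
  Rp3 = R5 ‖ Rs1 (parallel, both between nodes 1 and 3) = 1/(1/27000 + 1/41.31) = 41.24 Ω
R_th = 41.24 Ω

Final answer: V_th = -0.2106 V, R_th = 41.24 Ω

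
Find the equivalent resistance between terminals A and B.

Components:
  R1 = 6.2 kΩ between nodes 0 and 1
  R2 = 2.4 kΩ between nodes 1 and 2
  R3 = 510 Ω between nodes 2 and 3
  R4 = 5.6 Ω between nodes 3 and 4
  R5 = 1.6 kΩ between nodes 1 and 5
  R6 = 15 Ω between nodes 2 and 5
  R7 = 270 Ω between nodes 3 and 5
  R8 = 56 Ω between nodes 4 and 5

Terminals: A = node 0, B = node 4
The network is not a plain series/parallel combination. Inject a 1 A test current into terminal A (node 0) and return it from terminal B (node 4); then R_eq = V_A / (1 A).
Nodal analysis, taking node 4 as the 0 V reference.
Current source I_test pushes 1 A into node 0 and draws it out of node 4.
KCL at each unknown node (sum of currents leaving = 0; resistances in Ω):
  Node 0: (V_0 - V_1)/6200 - 1 = 0
  Node 1: (V_1 - V_0)/6200 + (V_1 - V_2)/2400 + (V_1 - V_5)/1600 = 0
  Node 2: (V_2 - V_1)/2400 + (V_2 - V_3)/510 + (V_2 - V_5)/15 = 0
  Node 3: (V_3 - V_2)/510 + (V_3 - 0)/5.6 + (V_3 - V_5)/270 = 0
  Node 5: (V_5 - V_1)/1600 + (V_5 - V_2)/15 + (V_5 - V_3)/270 + (V_5 - 0)/56 = 0
Collecting terms (coefficients in siemens):
  0.0001613·V_0 - 0.0001613·V_1 = 1
  0.001203·V_1 - 0.0001613·V_0 - 0.0004167·V_2 - 0.000625·V_5 = 0
  0.06904·V_2 - 0.0004167·V_1 - 0.001961·V_3 - 0.06667·V_5 = 0
  0.1842·V_3 - 0.001961·V_2 - 0.003704·V_5 = 0
  0.08885·V_5 - 0.000625·V_1 - 0.06667·V_2 - 0.003704·V_3 = 0
Solving these 5 simultaneous equations (Gaussian elimination) gives:
  V_0 = 7204 V, V_1 = 1004 V, V_2 = 47.09 V, V_3 = 1.355 V
  V_5 = 42.45 V
R_eq = V_0 / 1 A = 7204 Ω = 7.204 kΩ

Final answer: 7.204 kΩ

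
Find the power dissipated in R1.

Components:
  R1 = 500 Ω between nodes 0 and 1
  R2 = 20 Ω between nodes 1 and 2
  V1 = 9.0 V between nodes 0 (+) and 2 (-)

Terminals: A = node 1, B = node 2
Nodal analysis, taking node 2 as the 0 V reference.
Source V1 fixes V_0 = 9 V.
KCL at each unknown node (sum of currents leaving = 0; resistances in Ω):
  Node 1: (V_1 - 9)/500 + (V_1 - 0)/20 = 0
Collecting terms: 0.052 × V_1 = 0.018  =>  V_1 = 0.3462 V
I_R1 = (V_0 - V_1)/R1 = (9 - 0.3462)/500 = 0.01731 A
P_R1 = I_R1² × R1 = (0.01731)² × 500 = 0.1498 W

Final answer: 0.1498 W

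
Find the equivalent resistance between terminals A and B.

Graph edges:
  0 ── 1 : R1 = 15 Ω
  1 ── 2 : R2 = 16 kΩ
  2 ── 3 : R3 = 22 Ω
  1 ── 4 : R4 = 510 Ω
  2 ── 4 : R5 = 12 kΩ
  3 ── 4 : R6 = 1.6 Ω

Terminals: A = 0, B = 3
The network is not a plain series/parallel combination. Inject a 1 A test current into terminal A (node 0) and return it from terminal B (node 3); then R_eq = V_A / (1 A).
Nodal analysis, taking node 3 as the 0 V reference.
Current source I_test pushes 1 A into node 0 and draws it out of node 3.
KCL at each unknown node (sum of currents leaving = 0; resistances in Ω):
  Node 0: (V_0 - V_1)/15 - 1 = 0
  Node 1: (V_1 - V_0)/15 + (V_1 - V_2)/16000 + (V_1 - V_4)/510 = 0
  Node 2: (V_2 - V_1)/16000 + (V_2 - 0)/22 + (V_2 - V_4)/12000 = 0
  Node 4: (V_4 - V_1)/510 + (V_4 - V_2)/12000 + (V_4 - 0)/1.6 = 0
Collecting terms (coefficients in siemens):
  0.06667·V_0 - 0.06667·V_1 = 1
  0.06869·V_1 - 0.06667·V_0 - 0.0000625·V_2 - 0.001961·V_4 = 0
  0.0456·V_2 - 0.0000625·V_1 - 0.00008333·V_4 = 0
  0.627·V_4 - 0.001961·V_1 - 0.00008333·V_2 = 0
Solving these 4 simultaneous equations (Gaussian elimination) gives:
  V_0 = 510.8 V, V_1 = 495.8 V, V_2 = 0.6823 V, V_4 = 1.55 V
R_eq = V_0 / 1 A = 510.8 Ω

Final answer: 510.8 Ω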